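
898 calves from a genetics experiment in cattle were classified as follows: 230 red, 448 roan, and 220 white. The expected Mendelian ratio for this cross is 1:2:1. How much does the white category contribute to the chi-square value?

0.090

Expected counts for N = 898 under a 1:2:1 ratio (total parts = 4):
  red: 898 × 1/4 = 224.5
  roan: 898 × 2/4 = 449
  white: 898 × 1/4 = 224.5
Contribution of white: (220 − 224.5)² / 224.5 = 0.0902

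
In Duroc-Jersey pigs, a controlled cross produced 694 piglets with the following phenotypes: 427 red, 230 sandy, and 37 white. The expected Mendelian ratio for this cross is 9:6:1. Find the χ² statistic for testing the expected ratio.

Expected counts for N = 694 under a 9:6:1 ratio (total parts = 16):
  red: 694 × 9/16 = 390.375
  sandy: 694 × 6/16 = 260.25
  white: 694 × 1/16 = 43.375
χ² = Σ (O − E)² / E
  red: (427 − 390.375)² / 390.375 = 3.4362
  sandy: (230 − 260.25)² / 260.25 = 3.5161
  white: (37 − 43.375)² / 43.375 = 0.9370
χ² = 3.4362 + 3.5161 + 0.9370 = 7.8893 ≈ 7.889

7.889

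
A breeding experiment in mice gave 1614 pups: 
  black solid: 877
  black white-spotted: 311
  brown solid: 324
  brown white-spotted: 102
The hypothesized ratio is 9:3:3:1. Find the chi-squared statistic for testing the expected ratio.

The 9:3:3:1 ratio has 16 parts, so with N = 1614 the expected counts are:
  black solid: 1614 × 9/16 = 907.875
  black white-spotted: 1614 × 3/16 = 302.625
  brown solid: 1614 × 3/16 = 302.625
  brown white-spotted: 1614 × 1/16 = 100.875
χ² = Σ (O − E)² / E
  black solid: (877 − 907.875)² / 907.875 = 1.0500
  black white-spotted: (311 − 302.625)² / 302.625 = 0.2318
  brown solid: (324 − 302.625)² / 302.625 = 1.5098
  brown white-spotted: (102 − 100.875)² / 100.875 = 0.0125
χ² = 1.0500 + 0.2318 + 1.5098 + 0.0125 = 2.8041 ≈ 2.804

2.804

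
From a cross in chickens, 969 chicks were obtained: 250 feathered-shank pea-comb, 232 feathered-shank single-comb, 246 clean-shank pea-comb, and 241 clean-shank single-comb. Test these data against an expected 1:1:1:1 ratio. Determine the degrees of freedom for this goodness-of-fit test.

3

A goodness-of-fit test with 4 phenotype classes has df = 4 − 1 = 3.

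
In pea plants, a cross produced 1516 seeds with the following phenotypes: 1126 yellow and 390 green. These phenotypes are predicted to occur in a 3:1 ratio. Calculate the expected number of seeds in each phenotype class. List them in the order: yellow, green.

1137, 379

Under the 3:1 hypothesis (Σ ratio = 4, N = 1516):
  yellow: 1516 × 3/4 = 1137
  green: 1516 × 1/4 = 379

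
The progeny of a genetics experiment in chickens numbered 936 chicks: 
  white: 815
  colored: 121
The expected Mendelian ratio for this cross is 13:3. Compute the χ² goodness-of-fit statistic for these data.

20.830

Total ratio parts = 16. Expected numbers out of 936:
  white: 936 × 13/16 = 760.5
  colored: 936 × 3/16 = 175.5
χ² = Σ (O − E)² / E
  white: (815 − 760.5)² / 760.5 = 3.9057
  colored: (121 − 175.5)² / 175.5 = 16.9245
χ² = 3.9057 + 16.9245 = 20.8302 ≈ 20.830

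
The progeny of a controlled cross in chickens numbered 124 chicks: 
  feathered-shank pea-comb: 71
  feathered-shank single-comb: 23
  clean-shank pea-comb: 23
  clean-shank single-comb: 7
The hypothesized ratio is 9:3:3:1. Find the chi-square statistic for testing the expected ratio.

0.100

The 9:3:3:1 ratio has 16 parts, so with N = 124 the expected counts are:
  feathered-shank pea-comb: 124 × 9/16 = 69.75
  feathered-shank single-comb: 124 × 3/16 = 23.25
  clean-shank pea-comb: 124 × 3/16 = 23.25
  clean-shank single-comb: 124 × 1/16 = 7.75
χ² = Σ (O − E)² / E
  feathered-shank pea-comb: (71 − 69.75)² / 69.75 = 0.0224
  feathered-shank single-comb: (23 − 23.25)² / 23.25 = 0.0027
  clean-shank pea-comb: (23 − 23.25)² / 23.25 = 0.0027
  clean-shank single-comb: (7 − 7.75)² / 7.75 = 0.0726
χ² = 0.0224 + 0.0027 + 0.0027 + 0.0726 = 0.1004 ≈ 0.100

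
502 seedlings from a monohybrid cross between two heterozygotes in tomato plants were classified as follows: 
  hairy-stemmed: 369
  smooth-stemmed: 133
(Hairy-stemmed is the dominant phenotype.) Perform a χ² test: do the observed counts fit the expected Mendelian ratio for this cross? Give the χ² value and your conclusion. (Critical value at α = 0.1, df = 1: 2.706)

For a monohybrid cross between heterozygotes with complete dominance, the expected phenotypic ratio is 3:1.
Total ratio parts = 4. Expected numbers out of 502:
  hairy-stemmed: 502 × 3/4 = 376.5
  smooth-stemmed: 502 × 1/4 = 125.5
χ² = Σ (O − E)² / E
  hairy-stemmed: (369 − 376.5)² / 376.5 = 0.1494
  smooth-stemmed: (133 − 125.5)² / 125.5 = 0.4482
χ² = 0.1494 + 0.4482 = 0.5976 ≈ 0.598
Degrees of freedom = 2 − 1 = 1; critical value at α = 0.1 is 2.706.
Since 0.598 < 2.706, we fail to reject the null hypothesis — the data are consistent with the 3:1 ratio.

0.598; consistent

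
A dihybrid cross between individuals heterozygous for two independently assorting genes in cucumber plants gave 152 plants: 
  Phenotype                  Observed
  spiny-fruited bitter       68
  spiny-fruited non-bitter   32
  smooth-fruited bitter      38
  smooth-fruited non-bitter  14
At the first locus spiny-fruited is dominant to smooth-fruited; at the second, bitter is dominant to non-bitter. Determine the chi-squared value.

9.310

A dihybrid F₂ with independent assortment and complete dominance at both loci gives a 9:3:3:1 phenotypic ratio.
Expected counts for N = 152 under a 9:3:3:1 ratio (total parts = 16):
  spiny-fruited bitter: 152 × 9/16 = 85.5
  spiny-fruited non-bitter: 152 × 3/16 = 28.5
  smooth-fruited bitter: 152 × 3/16 = 28.5
  smooth-fruited non-bitter: 152 × 1/16 = 9.5
χ² = Σ (O − E)² / E
  spiny-fruited bitter: (68 − 85.5)² / 85.5 = 3.5819
  spiny-fruited non-bitter: (32 − 28.5)² / 28.5 = 0.4298
  smooth-fruited bitter: (38 − 28.5)² / 28.5 = 3.1667
  smooth-fruited non-bitter: (14 − 9.5)² / 9.5 = 2.1316
χ² = 3.5819 + 0.4298 + 3.1667 + 2.1316 = 9.310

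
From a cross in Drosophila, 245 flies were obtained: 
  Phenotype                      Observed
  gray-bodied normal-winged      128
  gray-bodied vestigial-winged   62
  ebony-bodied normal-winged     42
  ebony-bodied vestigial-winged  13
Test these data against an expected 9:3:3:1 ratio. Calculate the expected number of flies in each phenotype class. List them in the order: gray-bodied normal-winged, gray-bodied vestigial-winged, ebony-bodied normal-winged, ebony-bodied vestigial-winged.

Total ratio parts = 16. Expected numbers out of 245:
  gray-bodied normal-winged: 245 × 9/16 = 137.8125
  gray-bodied vestigial-winged: 245 × 3/16 = 45.9375
  ebony-bodied normal-winged: 245 × 3/16 = 45.9375
  ebony-bodied vestigial-winged: 245 × 1/16 = 15.3125

137.8125, 45.9375, 45.9375, 15.3125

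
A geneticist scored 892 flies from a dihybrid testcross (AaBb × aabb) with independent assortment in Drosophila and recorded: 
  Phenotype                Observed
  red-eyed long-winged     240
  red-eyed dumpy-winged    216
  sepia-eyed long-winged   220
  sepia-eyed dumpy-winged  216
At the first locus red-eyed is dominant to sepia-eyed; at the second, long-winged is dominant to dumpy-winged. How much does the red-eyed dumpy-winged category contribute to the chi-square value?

0.220

A dihybrid testcross with independent assortment gives a 1:1:1:1 ratio.
Total ratio parts = 4. Expected numbers out of 892:
  red-eyed long-winged: 892 × 1/4 = 223
  red-eyed dumpy-winged: 892 × 1/4 = 223
  sepia-eyed long-winged: 892 × 1/4 = 223
  sepia-eyed dumpy-winged: 892 × 1/4 = 223
Contribution of red-eyed dumpy-winged: (216 − 223)² / 223 = 0.2197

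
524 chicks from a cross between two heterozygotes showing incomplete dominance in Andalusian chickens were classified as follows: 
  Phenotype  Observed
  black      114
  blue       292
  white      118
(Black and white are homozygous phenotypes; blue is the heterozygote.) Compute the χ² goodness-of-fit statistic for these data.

With incomplete dominance, a heterozygote × heterozygote cross gives a 1:2:1 phenotypic ratio.
Total ratio parts = 4. Expected numbers out of 524:
  black: 524 × 1/4 = 131
  blue: 524 × 2/4 = 262
  white: 524 × 1/4 = 131
χ² = Σ (O − E)² / E
  black: (114 − 131)² / 131 = 2.2061
  blue: (292 − 262)² / 262 = 3.4351
  white: (118 − 131)² / 131 = 1.2901
χ² = 2.2061 + 3.4351 + 1.2901 = 6.9313 ≈ 6.931

6.931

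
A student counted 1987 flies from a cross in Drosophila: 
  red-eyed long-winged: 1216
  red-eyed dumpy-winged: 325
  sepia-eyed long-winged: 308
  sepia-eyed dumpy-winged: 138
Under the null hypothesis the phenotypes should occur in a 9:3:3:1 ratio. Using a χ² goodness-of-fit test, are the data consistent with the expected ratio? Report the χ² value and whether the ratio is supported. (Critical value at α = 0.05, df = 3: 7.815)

Under the 9:3:3:1 hypothesis (Σ ratio = 16, N = 1987):
  red-eyed long-winged: 1987 × 9/16 = 1117.6875
  red-eyed dumpy-winged: 1987 × 3/16 = 372.5625
  sepia-eyed long-winged: 1987 × 3/16 = 372.5625
  sepia-eyed dumpy-winged: 1987 × 1/16 = 124.1875
χ² = Σ (O − E)² / E
  red-eyed long-winged: (1216 − 1117.6875)² / 1117.6875 = 8.6476
  red-eyed dumpy-winged: (325 − 372.5625)² / 372.5625 = 6.0720
  sepia-eyed long-winged: (308 − 372.5625)² / 372.5625 = 11.1882
  sepia-eyed dumpy-winged: (138 − 124.1875)² / 124.1875 = 1.5363
χ² = 8.6476 + 6.0720 + 11.1882 + 1.5363 = 27.4441 ≈ 27.444
Degrees of freedom = 4 − 1 = 3; critical value at α = 0.05 is 7.815.
Since 27.444 > 7.815, we reject the null hypothesis — the data do not fit the 9:3:3:1 ratio.

27.444; not consistent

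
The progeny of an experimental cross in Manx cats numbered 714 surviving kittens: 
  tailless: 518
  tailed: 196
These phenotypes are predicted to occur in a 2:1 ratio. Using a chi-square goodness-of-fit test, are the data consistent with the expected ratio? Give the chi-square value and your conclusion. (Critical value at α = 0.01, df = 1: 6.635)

11.118; not consistent

Total ratio parts = 3. Expected numbers out of 714:
  tailless: 714 × 2/3 = 476
  tailed: 714 × 1/3 = 238
χ² = Σ (O − E)² / E
  tailless: (518 − 476)² / 476 = 3.7059
  tailed: (196 − 238)² / 238 = 7.4118
χ² = 3.7059 + 7.4118 = 11.1177 ≈ 11.118
Degrees of freedom = 2 − 1 = 1; critical value at α = 0.01 is 6.635.
Since 11.118 > 6.635, we reject the null hypothesis — the data do not fit the 2:1 ratio.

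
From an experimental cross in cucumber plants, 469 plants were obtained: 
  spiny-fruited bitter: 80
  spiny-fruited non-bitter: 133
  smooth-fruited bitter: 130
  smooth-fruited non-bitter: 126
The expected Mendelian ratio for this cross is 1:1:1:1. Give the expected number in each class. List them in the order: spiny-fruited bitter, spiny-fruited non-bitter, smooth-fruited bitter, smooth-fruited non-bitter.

117.25, 117.25, 117.25, 117.25

Total ratio parts = 4. Expected numbers out of 469:
  spiny-fruited bitter: 469 × 1/4 = 117.25
  spiny-fruited non-bitter: 469 × 1/4 = 117.25
  smooth-fruited bitter: 469 × 1/4 = 117.25
  smooth-fruited non-bitter: 469 × 1/4 = 117.25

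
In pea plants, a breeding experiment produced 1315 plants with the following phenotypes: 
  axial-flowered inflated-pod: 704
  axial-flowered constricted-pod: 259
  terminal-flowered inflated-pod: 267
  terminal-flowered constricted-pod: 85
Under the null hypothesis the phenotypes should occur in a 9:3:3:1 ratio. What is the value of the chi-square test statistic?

4.140

The 9:3:3:1 ratio has 16 parts, so with N = 1315 the expected counts are:
  axial-flowered inflated-pod: 1315 × 9/16 = 739.6875
  axial-flowered constricted-pod: 1315 × 3/16 = 246.5625
  terminal-flowered inflated-pod: 1315 × 3/16 = 246.5625
  terminal-flowered constricted-pod: 1315 × 1/16 = 82.1875
χ² = Σ (O − E)² / E
  axial-flowered inflated-pod: (704 − 739.6875)² / 739.6875 = 1.7218
  axial-flowered constricted-pod: (259 − 246.5625)² / 246.5625 = 0.6274
  terminal-flowered inflated-pod: (267 − 246.5625)² / 246.5625 = 1.6941
  terminal-flowered constricted-pod: (85 − 82.1875)² / 82.1875 = 0.0962
χ² = 1.7218 + 0.6274 + 1.6941 + 0.0962 = 4.1395 ≈ 4.140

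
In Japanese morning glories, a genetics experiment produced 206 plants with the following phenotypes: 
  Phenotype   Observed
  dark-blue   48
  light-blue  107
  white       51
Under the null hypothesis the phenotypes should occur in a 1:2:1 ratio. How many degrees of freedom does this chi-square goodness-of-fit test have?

A goodness-of-fit test with 3 phenotype classes has df = 3 − 1 = 2.

2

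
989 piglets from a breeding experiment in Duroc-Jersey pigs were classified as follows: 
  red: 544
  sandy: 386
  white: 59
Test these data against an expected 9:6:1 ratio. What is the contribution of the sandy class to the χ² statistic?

0.617

Expected counts for N = 989 under a 9:6:1 ratio (total parts = 16):
  red: 989 × 9/16 = 556.3125
  sandy: 989 × 6/16 = 370.875
  white: 989 × 1/16 = 61.8125
Contribution of sandy: (386 − 370.875)² / 370.875 = 0.6168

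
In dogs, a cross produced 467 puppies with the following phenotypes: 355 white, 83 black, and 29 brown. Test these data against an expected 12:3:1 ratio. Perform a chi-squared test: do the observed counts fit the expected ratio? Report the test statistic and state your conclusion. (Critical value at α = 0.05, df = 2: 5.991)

The 12:3:1 ratio has 16 parts, so with N = 467 the expected counts are:
  white: 467 × 12/16 = 350.25
  black: 467 × 3/16 = 87.5625
  brown: 467 × 1/16 = 29.1875
χ² = Σ (O − E)² / E
  white: (355 − 350.25)² / 350.25 = 0.0644
  black: (83 − 87.5625)² / 87.5625 = 0.2377
  brown: (29 − 29.1875)² / 29.1875 = 0.0012
χ² = 0.0644 + 0.2377 + 0.0012 = 0.3033 ≈ 0.303
Degrees of freedom = 3 − 1 = 2; critical value at α = 0.05 is 5.991.
Since 0.303 < 5.991, we fail to reject the null hypothesis — the data are consistent with the 12:3:1 ratio.

0.303; consistent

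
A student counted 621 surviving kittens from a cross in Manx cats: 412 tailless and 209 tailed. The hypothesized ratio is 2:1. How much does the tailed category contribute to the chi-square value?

0.019

Under the 2:1 hypothesis (Σ ratio = 3, N = 621):
  tailless: 621 × 2/3 = 414
  tailed: 621 × 1/3 = 207
Contribution of tailed: (209 − 207)² / 207 = 0.0193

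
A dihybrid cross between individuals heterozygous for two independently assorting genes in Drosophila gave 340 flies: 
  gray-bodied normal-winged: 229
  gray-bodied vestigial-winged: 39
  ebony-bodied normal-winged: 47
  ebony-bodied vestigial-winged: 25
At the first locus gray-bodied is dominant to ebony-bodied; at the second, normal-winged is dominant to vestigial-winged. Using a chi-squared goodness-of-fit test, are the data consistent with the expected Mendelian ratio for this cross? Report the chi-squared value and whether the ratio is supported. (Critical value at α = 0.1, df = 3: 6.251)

A dihybrid F₂ with independent assortment and complete dominance at both loci gives a 9:3:3:1 phenotypic ratio.
Under the 9:3:3:1 hypothesis (Σ ratio = 16, N = 340):
  gray-bodied normal-winged: 340 × 9/16 = 191.25
  gray-bodied vestigial-winged: 340 × 3/16 = 63.75
  ebony-bodied normal-winged: 340 × 3/16 = 63.75
  ebony-bodied vestigial-winged: 340 × 1/16 = 21.25
χ² = Σ (O − E)² / E
  gray-bodied normal-winged: (229 − 191.25)² / 191.25 = 7.4513
  gray-bodied vestigial-winged: (39 − 63.75)² / 63.75 = 9.6088
  ebony-bodied normal-winged: (47 − 63.75)² / 63.75 = 4.4010
  ebony-bodied vestigial-winged: (25 − 21.25)² / 21.25 = 0.6618
χ² = 7.4513 + 9.6088 + 4.4010 + 0.6618 = 22.1229 ≈ 22.123
Degrees of freedom = 4 − 1 = 3; critical value at α = 0.1 is 6.251.
Since 22.123 > 6.251, we reject the null hypothesis — the data do not fit the 9:3:3:1 ratio.

22.123; not consistent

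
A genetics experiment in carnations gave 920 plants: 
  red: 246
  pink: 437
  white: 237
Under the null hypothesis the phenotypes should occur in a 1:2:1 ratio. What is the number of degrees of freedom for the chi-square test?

2

A goodness-of-fit test with 3 phenotype classes has df = 3 − 1 = 2.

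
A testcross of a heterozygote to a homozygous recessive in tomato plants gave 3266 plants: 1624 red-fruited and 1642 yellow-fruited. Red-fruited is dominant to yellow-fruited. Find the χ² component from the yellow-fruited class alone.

A testcross of a heterozygote (Aa × aa) gives a 1:1 phenotypic ratio.
Expected counts for N = 3266 under a 1:1 ratio (total parts = 2):
  red-fruited: 3266 × 1/2 = 1633
  yellow-fruited: 3266 × 1/2 = 1633
Contribution of yellow-fruited: (1642 − 1633)² / 1633 = 0.0496

0.050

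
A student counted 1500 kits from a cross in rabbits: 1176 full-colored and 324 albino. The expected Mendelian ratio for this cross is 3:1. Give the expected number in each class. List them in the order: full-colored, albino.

Under the 3:1 hypothesis (Σ ratio = 4, N = 1500):
  full-colored: 1500 × 3/4 = 1125
  albino: 1500 × 1/4 = 375

1125, 375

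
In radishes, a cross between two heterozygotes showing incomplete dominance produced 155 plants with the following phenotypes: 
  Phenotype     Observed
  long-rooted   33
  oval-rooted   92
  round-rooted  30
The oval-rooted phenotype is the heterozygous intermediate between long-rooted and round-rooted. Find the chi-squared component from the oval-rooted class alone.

2.713

With incomplete dominance, a heterozygote × heterozygote cross gives a 1:2:1 phenotypic ratio.
The 1:2:1 ratio has 4 parts, so with N = 155 the expected counts are:
  long-rooted: 155 × 1/4 = 38.75
  oval-rooted: 155 × 2/4 = 77.5
  round-rooted: 155 × 1/4 = 38.75
Contribution of oval-rooted: (92 − 77.5)² / 77.5 = 2.7129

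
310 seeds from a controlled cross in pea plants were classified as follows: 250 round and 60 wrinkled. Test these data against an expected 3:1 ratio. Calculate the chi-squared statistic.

Expected counts for N = 310 under a 3:1 ratio (total parts = 4):
  round: 310 × 3/4 = 232.5
  wrinkled: 310 × 1/4 = 77.5
χ² = Σ (O − E)² / E
  round: (250 − 232.5)² / 232.5 = 1.3172
  wrinkled: (60 − 77.5)² / 77.5 = 3.9516
χ² = 1.3172 + 3.9516 = 5.2688 ≈ 5.269

5.269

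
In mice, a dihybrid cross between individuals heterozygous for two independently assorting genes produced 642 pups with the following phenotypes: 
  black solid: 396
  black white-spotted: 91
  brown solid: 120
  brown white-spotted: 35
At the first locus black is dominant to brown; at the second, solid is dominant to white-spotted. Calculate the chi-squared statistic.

11.192

A dihybrid F₂ with independent assortment and complete dominance at both loci gives a 9:3:3:1 phenotypic ratio.
Expected counts for N = 642 under a 9:3:3:1 ratio (total parts = 16):
  black solid: 642 × 9/16 = 361.125
  black white-spotted: 642 × 3/16 = 120.375
  brown solid: 642 × 3/16 = 120.375
  brown white-spotted: 642 × 1/16 = 40.125
χ² = Σ (O − E)² / E
  black solid: (396 − 361.125)² / 361.125 = 3.3680
  black white-spotted: (91 − 120.375)² / 120.375 = 7.1684
  brown solid: (120 − 120.375)² / 120.375 = 0.0012
  brown white-spotted: (35 − 40.125)² / 40.125 = 0.6546
χ² = 3.3680 + 7.1684 + 0.0012 + 0.6546 = 11.1922 ≈ 11.192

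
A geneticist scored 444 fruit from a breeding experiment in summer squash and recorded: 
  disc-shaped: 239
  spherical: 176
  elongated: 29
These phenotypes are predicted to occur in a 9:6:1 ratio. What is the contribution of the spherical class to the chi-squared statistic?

0.542

Total ratio parts = 16. Expected numbers out of 444:
  disc-shaped: 444 × 9/16 = 249.75
  spherical: 444 × 6/16 = 166.5
  elongated: 444 × 1/16 = 27.75
Contribution of spherical: (176 − 166.5)² / 166.5 = 0.5420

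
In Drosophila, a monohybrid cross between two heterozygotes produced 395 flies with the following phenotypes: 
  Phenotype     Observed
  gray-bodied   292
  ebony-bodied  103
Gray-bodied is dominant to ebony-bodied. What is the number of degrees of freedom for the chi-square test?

For a monohybrid cross between heterozygotes with complete dominance, the expected phenotypic ratio is 3:1.
A goodness-of-fit test with 2 phenotype classes has df = 2 − 1 = 1.

1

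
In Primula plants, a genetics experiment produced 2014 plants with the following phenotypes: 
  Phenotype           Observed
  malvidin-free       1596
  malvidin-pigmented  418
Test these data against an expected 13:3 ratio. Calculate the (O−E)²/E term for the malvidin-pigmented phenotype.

4.317

Total ratio parts = 16. Expected numbers out of 2014:
  malvidin-free: 2014 × 13/16 = 1636.375
  malvidin-pigmented: 2014 × 3/16 = 377.625
Contribution of malvidin-pigmented: (418 − 377.625)² / 377.625 = 4.3168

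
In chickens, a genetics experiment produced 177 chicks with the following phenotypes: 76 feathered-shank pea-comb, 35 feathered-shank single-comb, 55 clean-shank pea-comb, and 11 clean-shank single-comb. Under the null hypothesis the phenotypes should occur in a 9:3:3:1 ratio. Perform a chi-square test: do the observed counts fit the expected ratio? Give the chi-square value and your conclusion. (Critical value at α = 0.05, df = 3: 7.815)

Total ratio parts = 16. Expected numbers out of 177:
  feathered-shank pea-comb: 177 × 9/16 = 99.5625
  feathered-shank single-comb: 177 × 3/16 = 33.1875
  clean-shank pea-comb: 177 × 3/16 = 33.1875
  clean-shank single-comb: 177 × 1/16 = 11.0625
χ² = Σ (O − E)² / E
  feathered-shank pea-comb: (76 − 99.5625)² / 99.5625 = 5.5763
  feathered-shank single-comb: (35 − 33.1875)² / 33.1875 = 0.0990
  clean-shank pea-comb: (55 − 33.1875)² / 33.1875 = 14.3363
  clean-shank single-comb: (11 − 11.0625)² / 11.0625 = 0.0004
χ² = 5.5763 + 0.0990 + 14.3363 + 0.0004 = 20.012
Degrees of freedom = 4 − 1 = 3; critical value at α = 0.05 is 7.815.
Since 20.012 > 7.815, we reject the null hypothesis — the data do not fit the 9:3:3:1 ratio.

20.012; not consistent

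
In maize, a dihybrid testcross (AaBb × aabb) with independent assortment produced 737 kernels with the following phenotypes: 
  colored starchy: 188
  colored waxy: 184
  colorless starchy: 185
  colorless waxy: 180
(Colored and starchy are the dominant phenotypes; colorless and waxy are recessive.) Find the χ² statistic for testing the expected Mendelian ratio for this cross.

0.178

A dihybrid testcross with independent assortment gives a 1:1:1:1 ratio.
Expected counts for N = 737 under a 1:1:1:1 ratio (total parts = 4):
  colored starchy: 737 × 1/4 = 184.25
  colored waxy: 737 × 1/4 = 184.25
  colorless starchy: 737 × 1/4 = 184.25
  colorless waxy: 737 × 1/4 = 184.25
χ² = Σ (O − E)² / E
  colored starchy: (188 − 184.25)² / 184.25 = 0.0763
  colored waxy: (184 − 184.25)² / 184.25 = 0.0003
  colorless starchy: (185 − 184.25)² / 184.25 = 0.0031
  colorless waxy: (180 − 184.25)² / 184.25 = 0.0980
χ² = 0.0763 + 0.0003 + 0.0031 + 0.0980 = 0.1777 ≈ 0.178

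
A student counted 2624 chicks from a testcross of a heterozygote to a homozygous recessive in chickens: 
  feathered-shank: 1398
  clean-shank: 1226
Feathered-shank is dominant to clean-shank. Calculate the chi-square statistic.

11.274

A testcross of a heterozygote (Aa × aa) gives a 1:1 phenotypic ratio.
Expected counts for N = 2624 under a 1:1 ratio (total parts = 2):
  feathered-shank: 2624 × 1/2 = 1312
  clean-shank: 2624 × 1/2 = 1312
χ² = Σ (O − E)² / E
  feathered-shank: (1398 − 1312)² / 1312 = 5.6372
  clean-shank: (1226 − 1312)² / 1312 = 5.6372
χ² = 5.6372 + 5.6372 = 11.2744 ≈ 11.274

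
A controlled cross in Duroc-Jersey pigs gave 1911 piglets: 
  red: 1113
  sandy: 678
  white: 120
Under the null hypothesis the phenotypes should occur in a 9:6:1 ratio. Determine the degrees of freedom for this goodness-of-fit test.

A goodness-of-fit test with 3 phenotype classes has df = 3 − 1 = 2.

2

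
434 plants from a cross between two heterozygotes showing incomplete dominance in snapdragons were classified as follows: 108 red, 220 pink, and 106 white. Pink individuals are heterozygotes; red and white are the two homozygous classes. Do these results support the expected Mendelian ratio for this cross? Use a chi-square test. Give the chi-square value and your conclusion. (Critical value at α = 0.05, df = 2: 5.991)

With incomplete dominance, a heterozygote × heterozygote cross gives a 1:2:1 phenotypic ratio.
Under the 1:2:1 hypothesis (Σ ratio = 4, N = 434):
  red: 434 × 1/4 = 108.5
  pink: 434 × 2/4 = 217
  white: 434 × 1/4 = 108.5
χ² = Σ (O − E)² / E
  red: (108 − 108.5)² / 108.5 = 0.0023
  pink: (220 − 217)² / 217 = 0.0415
  white: (106 − 108.5)² / 108.5 = 0.0576
χ² = 0.0023 + 0.0415 + 0.0576 = 0.1014 ≈ 0.101
Degrees of freedom = 3 − 1 = 2; critical value at α = 0.05 is 5.991.
Since 0.101 < 5.991, we fail to reject the null hypothesis — the data are consistent with the 1:2:1 ratio.

0.101; consistent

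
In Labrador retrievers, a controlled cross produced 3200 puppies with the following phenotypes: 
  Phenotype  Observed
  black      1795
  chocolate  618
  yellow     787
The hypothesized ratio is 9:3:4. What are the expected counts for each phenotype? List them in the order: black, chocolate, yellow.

Total ratio parts = 16. Expected numbers out of 3200:
  black: 3200 × 9/16 = 1800
  chocolate: 3200 × 3/16 = 600
  yellow: 3200 × 4/16 = 800

1800, 600, 800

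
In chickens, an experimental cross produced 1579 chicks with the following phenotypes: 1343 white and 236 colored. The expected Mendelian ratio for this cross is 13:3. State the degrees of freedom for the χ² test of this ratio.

A goodness-of-fit test with 2 phenotype classes has df = 2 − 1 = 1.

1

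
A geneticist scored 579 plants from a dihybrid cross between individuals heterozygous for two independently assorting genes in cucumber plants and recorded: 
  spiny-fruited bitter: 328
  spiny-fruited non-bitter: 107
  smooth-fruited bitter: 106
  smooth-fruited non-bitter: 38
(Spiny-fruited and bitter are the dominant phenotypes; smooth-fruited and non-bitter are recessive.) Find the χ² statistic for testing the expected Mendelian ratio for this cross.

0.190

A dihybrid F₂ with independent assortment and complete dominance at both loci gives a 9:3:3:1 phenotypic ratio.
The 9:3:3:1 ratio has 16 parts, so with N = 579 the expected counts are:
  spiny-fruited bitter: 579 × 9/16 = 325.6875
  spiny-fruited non-bitter: 579 × 3/16 = 108.5625
  smooth-fruited bitter: 579 × 3/16 = 108.5625
  smooth-fruited non-bitter: 579 × 1/16 = 36.1875
χ² = Σ (O − E)² / E
  spiny-fruited bitter: (328 − 325.6875)² / 325.6875 = 0.0164
  spiny-fruited non-bitter: (107 − 108.5625)² / 108.5625 = 0.0225
  smooth-fruited bitter: (106 − 108.5625)² / 108.5625 = 0.0605
  smooth-fruited non-bitter: (38 − 36.1875)² / 36.1875 = 0.0908
χ² = 0.0164 + 0.0225 + 0.0605 + 0.0908 = 0.1902 ≈ 0.190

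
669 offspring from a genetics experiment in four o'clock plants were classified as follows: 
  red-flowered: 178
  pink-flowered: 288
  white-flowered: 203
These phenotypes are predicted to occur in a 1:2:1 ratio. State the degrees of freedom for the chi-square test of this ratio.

2

A goodness-of-fit test with 3 phenotype classes has df = 3 − 1 = 2.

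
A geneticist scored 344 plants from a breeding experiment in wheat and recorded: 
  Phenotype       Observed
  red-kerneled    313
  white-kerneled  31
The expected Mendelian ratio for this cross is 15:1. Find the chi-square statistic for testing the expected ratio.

Under the 15:1 hypothesis (Σ ratio = 16, N = 344):
  red-kerneled: 344 × 15/16 = 322.5
  white-kerneled: 344 × 1/16 = 21.5
χ² = Σ (O − E)² / E
  red-kerneled: (313 − 322.5)² / 322.5 = 0.2798
  white-kerneled: (31 − 21.5)² / 21.5 = 4.1977
χ² = 0.2798 + 4.1977 = 4.4775 ≈ 4.478

4.478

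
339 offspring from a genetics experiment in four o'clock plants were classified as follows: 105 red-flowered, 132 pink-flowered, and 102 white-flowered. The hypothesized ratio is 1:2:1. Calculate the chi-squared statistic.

Under the 1:2:1 hypothesis (Σ ratio = 4, N = 339):
  red-flowered: 339 × 1/4 = 84.75
  pink-flowered: 339 × 2/4 = 169.5
  white-flowered: 339 × 1/4 = 84.75
χ² = Σ (O − E)² / E
  red-flowered: (105 − 84.75)² / 84.75 = 4.8385
  pink-flowered: (132 − 169.5)² / 169.5 = 8.2965
  white-flowered: (102 − 84.75)² / 84.75 = 3.5111
χ² = 4.8385 + 8.2965 + 3.5111 = 16.6461 ≈ 16.646

16.646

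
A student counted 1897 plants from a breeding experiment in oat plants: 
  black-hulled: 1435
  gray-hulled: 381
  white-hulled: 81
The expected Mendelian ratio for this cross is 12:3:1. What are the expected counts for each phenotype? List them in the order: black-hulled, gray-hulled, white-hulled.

1422.75, 355.6875, 118.5625

Total ratio parts = 16. Expected numbers out of 1897:
  black-hulled: 1897 × 12/16 = 1422.75
  gray-hulled: 1897 × 3/16 = 355.6875
  white-hulled: 1897 × 1/16 = 118.5625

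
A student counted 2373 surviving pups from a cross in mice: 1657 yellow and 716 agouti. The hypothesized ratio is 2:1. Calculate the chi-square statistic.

10.667

Under the 2:1 hypothesis (Σ ratio = 3, N = 2373):
  yellow: 2373 × 2/3 = 1582
  agouti: 2373 × 1/3 = 791
χ² = Σ (O − E)² / E
  yellow: (1657 − 1582)² / 1582 = 3.5556
  agouti: (716 − 791)² / 791 = 7.1113
χ² = 3.5556 + 7.1113 = 10.6669 ≈ 10.667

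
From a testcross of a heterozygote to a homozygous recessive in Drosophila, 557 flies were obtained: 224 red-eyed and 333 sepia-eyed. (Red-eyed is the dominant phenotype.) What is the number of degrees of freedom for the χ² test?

1

A testcross of a heterozygote (Aa × aa) gives a 1:1 phenotypic ratio.
A goodness-of-fit test with 2 phenotype classes has df = 2 − 1 = 1.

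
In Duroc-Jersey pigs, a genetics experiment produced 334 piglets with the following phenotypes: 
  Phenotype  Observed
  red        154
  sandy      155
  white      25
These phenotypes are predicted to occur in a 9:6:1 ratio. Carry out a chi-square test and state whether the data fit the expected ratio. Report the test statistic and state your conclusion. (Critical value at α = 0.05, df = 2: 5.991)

Under the 9:6:1 hypothesis (Σ ratio = 16, N = 334):
  red: 334 × 9/16 = 187.875
  sandy: 334 × 6/16 = 125.25
  white: 334 × 1/16 = 20.875
χ² = Σ (O − E)² / E
  red: (154 − 187.875)² / 187.875 = 6.1079
  sandy: (155 − 125.25)² / 125.25 = 7.0664
  white: (25 − 20.875)² / 20.875 = 0.8151
χ² = 6.1079 + 7.0664 + 0.8151 = 13.9894 ≈ 13.989
Degrees of freedom = 3 − 1 = 2; critical value at α = 0.05 is 5.991.
Since 13.989 > 5.991, we reject the null hypothesis — the data do not fit the 9:6:1 ratio.

13.989; not consistent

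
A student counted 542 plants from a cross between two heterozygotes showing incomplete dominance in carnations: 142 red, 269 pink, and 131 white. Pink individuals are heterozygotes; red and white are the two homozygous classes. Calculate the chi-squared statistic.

With incomplete dominance, a heterozygote × heterozygote cross gives a 1:2:1 phenotypic ratio.
Total ratio parts = 4. Expected numbers out of 542:
  red: 542 × 1/4 = 135.5
  pink: 542 × 2/4 = 271
  white: 542 × 1/4 = 135.5
χ² = Σ (O − E)² / E
  red: (142 − 135.5)² / 135.5 = 0.3118
  pink: (269 − 271)² / 271 = 0.0148
  white: (131 − 135.5)² / 135.5 = 0.1494
χ² = 0.3118 + 0.0148 + 0.1494 = 0.476

0.476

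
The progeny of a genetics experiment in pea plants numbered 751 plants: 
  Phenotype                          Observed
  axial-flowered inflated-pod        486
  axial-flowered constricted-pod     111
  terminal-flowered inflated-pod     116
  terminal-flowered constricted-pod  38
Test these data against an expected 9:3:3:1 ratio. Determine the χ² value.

21.950

The 9:3:3:1 ratio has 16 parts, so with N = 751 the expected counts are:
  axial-flowered inflated-pod: 751 × 9/16 = 422.4375
  axial-flowered constricted-pod: 751 × 3/16 = 140.8125
  terminal-flowered inflated-pod: 751 × 3/16 = 140.8125
  terminal-flowered constricted-pod: 751 × 1/16 = 46.9375
χ² = Σ (O − E)² / E
  axial-flowered inflated-pod: (486 − 422.4375)² / 422.4375 = 9.5640
  axial-flowered constricted-pod: (111 − 140.8125)² / 140.8125 = 6.3118
  terminal-flowered inflated-pod: (116 − 140.8125)² / 140.8125 = 4.3722
  terminal-flowered constricted-pod: (38 − 46.9375)² / 46.9375 = 1.7018
χ² = 9.5640 + 6.3118 + 4.3722 + 1.7018 = 21.9498 ≈ 21.950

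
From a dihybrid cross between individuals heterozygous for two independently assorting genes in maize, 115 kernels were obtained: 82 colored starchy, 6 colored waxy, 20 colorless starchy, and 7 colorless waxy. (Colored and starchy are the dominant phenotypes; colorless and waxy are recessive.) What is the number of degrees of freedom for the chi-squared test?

3

A dihybrid F₂ with independent assortment and complete dominance at both loci gives a 9:3:3:1 phenotypic ratio.
A goodness-of-fit test with 4 phenotype classes has df = 4 − 1 = 3.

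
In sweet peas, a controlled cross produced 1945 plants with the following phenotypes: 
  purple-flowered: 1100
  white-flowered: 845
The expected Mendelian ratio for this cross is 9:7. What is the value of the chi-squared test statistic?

Total ratio parts = 16. Expected numbers out of 1945:
  purple-flowered: 1945 × 9/16 = 1094.0625
  white-flowered: 1945 × 7/16 = 850.9375
χ² = Σ (O − E)² / E
  purple-flowered: (1100 − 1094.0625)² / 1094.0625 = 0.0322
  white-flowered: (845 − 850.9375)² / 850.9375 = 0.0414
χ² = 0.0322 + 0.0414 = 0.0736 ≈ 0.074

0.074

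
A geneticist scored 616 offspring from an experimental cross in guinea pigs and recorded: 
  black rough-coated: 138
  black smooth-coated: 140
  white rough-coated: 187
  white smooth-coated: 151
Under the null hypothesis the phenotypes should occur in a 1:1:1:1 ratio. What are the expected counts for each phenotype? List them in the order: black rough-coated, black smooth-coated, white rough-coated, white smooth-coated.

154, 154, 154, 154

Total ratio parts = 4. Expected numbers out of 616:
  black rough-coated: 616 × 1/4 = 154
  black smooth-coated: 616 × 1/4 = 154
  white rough-coated: 616 × 1/4 = 154
  white smooth-coated: 616 × 1/4 = 154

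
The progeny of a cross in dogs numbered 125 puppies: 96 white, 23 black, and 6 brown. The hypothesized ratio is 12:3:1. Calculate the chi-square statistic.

The 12:3:1 ratio has 16 parts, so with N = 125 the expected counts are:
  white: 125 × 12/16 = 93.75
  black: 125 × 3/16 = 23.4375
  brown: 125 × 1/16 = 7.8125
χ² = Σ (O − E)² / E
  white: (96 − 93.75)² / 93.75 = 0.0540
  black: (23 − 23.4375)² / 23.4375 = 0.0082
  brown: (6 − 7.8125)² / 7.8125 = 0.4205
χ² = 0.0540 + 0.0082 + 0.4205 = 0.4827 ≈ 0.483

0.483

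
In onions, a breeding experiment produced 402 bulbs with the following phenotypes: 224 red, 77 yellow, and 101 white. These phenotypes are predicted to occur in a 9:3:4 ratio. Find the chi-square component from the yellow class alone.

The 9:3:4 ratio has 16 parts, so with N = 402 the expected counts are:
  red: 402 × 9/16 = 226.125
  yellow: 402 × 3/16 = 75.375
  white: 402 × 4/16 = 100.5
Contribution of yellow: (77 − 75.375)² / 75.375 = 0.0350

0.035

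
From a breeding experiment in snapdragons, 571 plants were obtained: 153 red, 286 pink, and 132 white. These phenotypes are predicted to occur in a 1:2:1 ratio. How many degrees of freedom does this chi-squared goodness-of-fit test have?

2

A goodness-of-fit test with 3 phenotype classes has df = 3 − 1 = 2.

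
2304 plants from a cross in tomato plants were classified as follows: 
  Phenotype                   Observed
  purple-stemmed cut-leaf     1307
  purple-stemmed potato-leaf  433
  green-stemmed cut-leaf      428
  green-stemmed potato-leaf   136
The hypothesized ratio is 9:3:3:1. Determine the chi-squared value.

Under the 9:3:3:1 hypothesis (Σ ratio = 16, N = 2304):
  purple-stemmed cut-leaf: 2304 × 9/16 = 1296
  purple-stemmed potato-leaf: 2304 × 3/16 = 432
  green-stemmed cut-leaf: 2304 × 3/16 = 432
  green-stemmed potato-leaf: 2304 × 1/16 = 144
χ² = Σ (O − E)² / E
  purple-stemmed cut-leaf: (1307 − 1296)² / 1296 = 0.0934
  purple-stemmed potato-leaf: (433 − 432)² / 432 = 0.0023
  green-stemmed cut-leaf: (428 − 432)² / 432 = 0.0370
  green-stemmed potato-leaf: (136 − 144)² / 144 = 0.4444
χ² = 0.0934 + 0.0023 + 0.0370 + 0.4444 = 0.5771 ≈ 0.577

0.577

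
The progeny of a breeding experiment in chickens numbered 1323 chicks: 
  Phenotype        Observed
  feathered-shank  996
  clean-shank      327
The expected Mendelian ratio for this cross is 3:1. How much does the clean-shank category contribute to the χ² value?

Under the 3:1 hypothesis (Σ ratio = 4, N = 1323):
  feathered-shank: 1323 × 3/4 = 992.25
  clean-shank: 1323 × 1/4 = 330.75
Contribution of clean-shank: (327 − 330.75)² / 330.75 = 0.0425

0.043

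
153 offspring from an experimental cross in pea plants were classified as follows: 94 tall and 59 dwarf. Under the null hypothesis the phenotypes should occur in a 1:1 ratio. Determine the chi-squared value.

8.007

Expected counts for N = 153 under a 1:1 ratio (total parts = 2):
  tall: 153 × 1/2 = 76.5
  dwarf: 153 × 1/2 = 76.5
χ² = Σ (O − E)² / E
  tall: (94 − 76.5)² / 76.5 = 4.0033
  dwarf: (59 − 76.5)² / 76.5 = 4.0033
χ² = 4.0033 + 4.0033 = 8.0066 ≈ 8.007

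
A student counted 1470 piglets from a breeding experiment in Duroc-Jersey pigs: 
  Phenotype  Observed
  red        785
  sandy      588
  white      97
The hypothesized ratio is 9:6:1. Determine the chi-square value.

The 9:6:1 ratio has 16 parts, so with N = 1470 the expected counts are:
  red: 1470 × 9/16 = 826.875
  sandy: 1470 × 6/16 = 551.25
  white: 1470 × 1/16 = 91.875
χ² = Σ (O − E)² / E
  red: (785 − 826.875)² / 826.875 = 2.1207
  sandy: (588 − 551.25)² / 551.25 = 2.4500
  white: (97 − 91.875)² / 91.875 = 0.2859
χ² = 2.1207 + 2.4500 + 0.2859 = 4.8566 ≈ 4.857

4.857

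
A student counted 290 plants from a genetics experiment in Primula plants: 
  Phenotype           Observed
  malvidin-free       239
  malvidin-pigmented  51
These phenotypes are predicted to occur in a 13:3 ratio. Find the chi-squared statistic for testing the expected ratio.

0.258

Expected counts for N = 290 under a 13:3 ratio (total parts = 16):
  malvidin-free: 290 × 13/16 = 235.625
  malvidin-pigmented: 290 × 3/16 = 54.375
χ² = Σ (O − E)² / E
  malvidin-free: (239 − 235.625)² / 235.625 = 0.0483
  malvidin-pigmented: (51 − 54.375)² / 54.375 = 0.2095
χ² = 0.0483 + 0.2095 = 0.2578 ≈ 0.258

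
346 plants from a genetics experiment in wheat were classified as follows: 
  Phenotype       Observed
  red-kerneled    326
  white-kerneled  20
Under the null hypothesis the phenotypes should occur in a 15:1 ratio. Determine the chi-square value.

The 15:1 ratio has 16 parts, so with N = 346 the expected counts are:
  red-kerneled: 346 × 15/16 = 324.375
  white-kerneled: 346 × 1/16 = 21.625
χ² = Σ (O − E)² / E
  red-kerneled: (326 − 324.375)² / 324.375 = 0.0081
  white-kerneled: (20 − 21.625)² / 21.625 = 0.1221
χ² = 0.0081 + 0.1221 = 0.1302 ≈ 0.130

0.130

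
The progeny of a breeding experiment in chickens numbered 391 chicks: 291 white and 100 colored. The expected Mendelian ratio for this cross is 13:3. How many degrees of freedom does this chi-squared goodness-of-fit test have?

A goodness-of-fit test with 2 phenotype classes has df = 2 − 1 = 1.

1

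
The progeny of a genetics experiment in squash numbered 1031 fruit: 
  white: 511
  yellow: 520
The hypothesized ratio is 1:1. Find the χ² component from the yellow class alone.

0.039

Total ratio parts = 2. Expected numbers out of 1031:
  white: 1031 × 1/2 = 515.5
  yellow: 1031 × 1/2 = 515.5
Contribution of yellow: (520 − 515.5)² / 515.5 = 0.0393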